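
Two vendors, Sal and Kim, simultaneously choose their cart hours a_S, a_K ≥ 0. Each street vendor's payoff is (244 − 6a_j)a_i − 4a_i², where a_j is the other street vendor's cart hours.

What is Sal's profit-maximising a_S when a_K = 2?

29

Sal's payoff is (244 − 6a_K)a_S − 4a_S².
∂π/∂a_S = 244 − 6a_K − 8a_S = 0, so a_S = 30.5 − 0.75a_K.
At a_K = 2: a_S = 30.5 − 0.75·2 = 29.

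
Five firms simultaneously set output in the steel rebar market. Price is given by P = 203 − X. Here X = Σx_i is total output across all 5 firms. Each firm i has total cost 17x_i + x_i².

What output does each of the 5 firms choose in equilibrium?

23.25

A representative firm's profit is π_i = x_i(203 − X) − 17x_i − x_i², with X = x_i + Σ_{j≠i} x_j.
First-order condition: 186 − 4x_i − Σ_{j≠i} x_j = 0.
In a symmetric equilibrium every firm chooses the same x, so Σ_{j≠i} x_j = 4x. The condition becomes 186 − 8x = 0, giving x = 186/8 = 23.25.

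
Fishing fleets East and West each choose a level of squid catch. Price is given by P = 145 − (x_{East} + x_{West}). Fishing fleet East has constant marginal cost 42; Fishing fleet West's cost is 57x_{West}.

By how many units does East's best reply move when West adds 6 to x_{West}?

-3

Fishing fleet East's profit: π = x_{East}(145 − (x_{East} + x_{West})) − 42x_{East}.
∂π/∂x_{East} = 103 − 2x_{East} − x_{West} = 0, so x_{East} = 51.5 − 0.5x_{West}.
The reaction-function slope is −0.5, so a 6-unit rise in x_{West} moves x_{East} by −0.5 × 6 = −3. East's best response falls — the actions are strategic substitutes.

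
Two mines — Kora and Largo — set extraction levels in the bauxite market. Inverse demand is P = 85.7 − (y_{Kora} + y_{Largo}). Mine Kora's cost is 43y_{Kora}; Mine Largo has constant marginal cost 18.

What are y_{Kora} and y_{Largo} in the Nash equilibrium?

5.9, 30.9

Mine Kora's profit: π = y_{Kora}(85.7 − (y_{Kora} + y_{Largo})) − 43y_{Kora}.
∂π/∂y_{Kora} = 42.7 − 2y_{Kora} − y_{Largo} = 0, so y_{Kora} = 21.35 − 0.5y_{Largo}.
By the same steps for Largo: y_{Largo} = 33.85 − 0.5y_{Kora}.
Substituting the second reaction function into the first: y_{Kora} = 21.35 − 0.5(33.85 − 0.5y_{Kora}), which gives 0.75y_{Kora} = 4.425 ⇒ y_{Kora} = 5.9.
Then y_{Largo} = 33.85 − 0.5·5.9 = 30.9.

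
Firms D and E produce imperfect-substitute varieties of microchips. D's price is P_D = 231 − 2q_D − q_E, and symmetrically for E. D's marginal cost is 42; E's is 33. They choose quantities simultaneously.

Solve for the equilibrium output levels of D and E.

Firm D's profit: π = q_D(231 − 2q_D − q_E) − 42q_D.
∂π/∂q_D = 189 − 4q_D − q_E = 0 ⇒ q_D = 47.25 − 0.25q_E.
Similarly q_E = 49.5 − 0.25q_D.
Plugging q_E into D's best response: q_D = 47.25 − 0.25(49.5 − 0.25q_D) ⇒ 0.9375q_D = 34.875, so q_D = 37.2.
Then q_E = 49.5 − 0.25·37.2 = 40.2.

37.2, 40.2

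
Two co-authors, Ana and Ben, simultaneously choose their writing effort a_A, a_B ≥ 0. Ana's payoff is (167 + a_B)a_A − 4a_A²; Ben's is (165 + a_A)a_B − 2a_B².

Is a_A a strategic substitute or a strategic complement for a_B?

strategic complements

Expanding Ana's payoff: 167a_A + a_Ba_A − 4a_A².
∂π/∂a_A = 167 + a_B − 8a_A = 0, so a_A = 20.875 + 0.125a_B.
The best-response slope da_A/da_B = 0.125 > 0: the reaction function is upward-sloping, so the choices are strategic complements.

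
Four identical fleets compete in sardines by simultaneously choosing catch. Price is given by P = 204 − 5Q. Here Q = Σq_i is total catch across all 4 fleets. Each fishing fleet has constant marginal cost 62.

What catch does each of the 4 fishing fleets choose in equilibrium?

5.68

A representative fishing fleet's profit is π_i = q_i(204 − 5Q) − 62q_i, with Q = q_i + Σ_{j≠i} q_j.
First-order condition: 142 − 10q_i − 5Σ_{j≠i} q_j = 0.
Imposing symmetry (q_j = q for all j) turns Σ_{j≠i} q_j into 3q, so 142 = 25q and q = 5.68.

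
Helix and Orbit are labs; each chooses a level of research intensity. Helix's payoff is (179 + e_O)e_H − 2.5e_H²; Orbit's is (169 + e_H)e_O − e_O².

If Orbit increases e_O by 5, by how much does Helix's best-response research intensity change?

Expanding Helix's payoff: 179e_H + e_Oe_H − 2.5e_H².
∂π/∂e_H = 179 + e_O − 5e_H = 0, so e_H = 35.8 + 0.2e_O.
The reaction-function slope is 0.2, so a 5-unit rise in e_O moves e_H by 0.2 × 5 = 1. Helix's best response rises — the actions are strategic complements.

1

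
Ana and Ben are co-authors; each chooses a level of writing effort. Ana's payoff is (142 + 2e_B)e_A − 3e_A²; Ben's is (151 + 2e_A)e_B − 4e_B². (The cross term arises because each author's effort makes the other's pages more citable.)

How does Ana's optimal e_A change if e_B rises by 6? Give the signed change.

2

Expanding Ana's payoff: 142e_A + 2e_Be_A − 3e_A².
∂π/∂e_A = 142 + 2e_B − 6e_A = 0, so e_A = 71/3 + (1/3)e_B.
The reaction-function slope is 1/3, so a 6-unit rise in e_B moves e_A by 1/3 × 6 = 2. Ana's best response rises — the actions are strategic complements.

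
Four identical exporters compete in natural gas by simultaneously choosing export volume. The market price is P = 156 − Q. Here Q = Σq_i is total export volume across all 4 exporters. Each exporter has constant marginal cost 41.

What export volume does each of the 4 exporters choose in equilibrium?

A representative exporter's profit is π_i = q_i(156 − Q) − 41q_i, with Q = q_i + Σ_{j≠i} q_j.
First-order condition: 115 − 2q_i − Σ_{j≠i} q_j = 0.
Imposing symmetry (q_j = q for all j) turns Σ_{j≠i} q_j into 3q, so 115 = 5q and q = 23.

23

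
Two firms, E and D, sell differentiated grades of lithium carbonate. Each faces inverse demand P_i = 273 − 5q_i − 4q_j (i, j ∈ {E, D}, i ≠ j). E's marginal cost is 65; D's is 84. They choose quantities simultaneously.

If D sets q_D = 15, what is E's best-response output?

Firm E's profit: π = q_E(273 − 5q_E − 4q_D) − 65q_E.
∂π/∂q_E = 208 − 10q_E − 4q_D = 0 ⇒ q_E = 20.8 − 0.4q_D.
At q_D = 15: q_E = 20.8 − 0.4·15 = 14.8.

14.8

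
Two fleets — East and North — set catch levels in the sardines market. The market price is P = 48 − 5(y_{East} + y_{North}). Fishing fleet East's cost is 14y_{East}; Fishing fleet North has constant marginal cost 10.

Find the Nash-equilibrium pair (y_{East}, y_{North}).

Fishing fleet East's profit: π = y_{East}(48 − 5(y_{East} + y_{North})) − 14y_{East}.
∂π/∂y_{East} = 34 − 10y_{East} − 5y_{North} = 0, so y_{East} = 3.4 − 0.5y_{North}.
By the same steps for North: y_{North} = 3.8 − 0.5y_{East}.
Substituting the second reaction function into the first: y_{East} = 3.4 − 0.5(3.8 − 0.5y_{East}), which gives 0.75y_{East} = 1.5 ⇒ y_{East} = 2.
Then y_{North} = 3.8 − 0.5·2 = 2.8.

2, 2.8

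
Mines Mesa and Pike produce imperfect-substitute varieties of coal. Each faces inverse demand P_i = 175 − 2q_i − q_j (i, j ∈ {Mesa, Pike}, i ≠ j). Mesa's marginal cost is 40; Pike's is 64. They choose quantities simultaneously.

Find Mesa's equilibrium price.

97.2

Mine Mesa's profit: π = q_{Mesa}(175 − 2q_{Mesa} − q_{Pike}) − 40q_{Mesa}.
∂π/∂q_{Mesa} = 135 − 4q_{Mesa} − q_{Pike} = 0 ⇒ q_{Mesa} = 33.75 − 0.25q_{Pike}.
Similarly q_{Pike} = 27.75 − 0.25q_{Mesa}.
Solving the two reaction functions simultaneously: (1 − (−0.25)(−0.25))q_{Mesa} = 33.75 − 0.25·27.75, so 0.9375q_{Mesa} = 26.8125 and q_{Mesa} = 28.6.
Then q_{Pike} = 27.75 − 0.25·28.6 = 20.6.
P_{Mesa} = 175 − 2·28.6 − 20.6 = 97.2.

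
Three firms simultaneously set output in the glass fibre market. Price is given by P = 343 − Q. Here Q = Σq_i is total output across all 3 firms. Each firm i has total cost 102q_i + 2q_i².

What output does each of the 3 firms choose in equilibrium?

A representative firm's profit is π_i = q_i(343 − Q) − 102q_i − 2q_i², with Q = q_i + Σ_{j≠i} q_j.
First-order condition: 241 − 6q_i − Σ_{j≠i} q_j = 0.
Imposing symmetry (q_j = q for all j) turns Σ_{j≠i} q_j into 2q, so 241 = 8q and q = 30.125.

30.125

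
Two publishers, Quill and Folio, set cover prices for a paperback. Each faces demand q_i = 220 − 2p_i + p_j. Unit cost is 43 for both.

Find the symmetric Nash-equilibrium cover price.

Quill's profit: π = (p_{Quill} − 43)(220 − 2p_{Quill} + p_{Folio}).
∂π/∂p_{Quill} = 306 − 4p_{Quill} + p_{Folio} = 0 ⇒ p_{Quill} = 76.5 + 0.25p_{Folio}.
The game is symmetric, so in equilibrium p_{Folio} = p_{Quill}: the reaction function gives 0.75p_{Quill} = 76.5, hence p_{Quill} = 102.

102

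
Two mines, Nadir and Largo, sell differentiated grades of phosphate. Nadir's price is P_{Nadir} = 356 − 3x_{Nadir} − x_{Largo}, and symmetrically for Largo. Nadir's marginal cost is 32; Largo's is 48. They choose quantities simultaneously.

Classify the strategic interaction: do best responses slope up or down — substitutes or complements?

Mine Nadir's profit: π = x_{Nadir}(356 − 3x_{Nadir} − x_{Largo}) − 32x_{Nadir}.
∂π/∂x_{Nadir} = 324 − 6x_{Nadir} − x_{Largo} = 0 ⇒ x_{Nadir} = 54 − (1/6)x_{Largo}.
The best-response slope dx_{Nadir}/dx_{Largo} = −1/6 < 0: the reaction function is downward-sloping, so the choices are strategic substitutes.

strategic substitutes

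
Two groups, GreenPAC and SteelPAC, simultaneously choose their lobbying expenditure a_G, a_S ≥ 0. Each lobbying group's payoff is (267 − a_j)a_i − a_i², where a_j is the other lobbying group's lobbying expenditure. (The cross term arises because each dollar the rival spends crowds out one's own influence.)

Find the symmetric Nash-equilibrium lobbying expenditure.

89

GreenPAC's payoff is (267 − a_S)a_G − a_G².
∂π/∂a_G = 267 − a_S − 2a_G = 0, so a_G = 133.5 − 0.5a_S.
Setting a_G = a_S in the reaction function: a_G = 133.5 − 0.5a_G, so a_G = 133.5 / 1.5 = 89.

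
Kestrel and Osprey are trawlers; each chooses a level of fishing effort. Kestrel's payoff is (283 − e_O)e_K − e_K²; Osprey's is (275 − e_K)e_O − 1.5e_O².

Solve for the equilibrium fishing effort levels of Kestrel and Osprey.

114.8, 53.4

Expanding Kestrel's payoff: 283e_K − e_Oe_K − e_K².
∂π/∂e_K = 283 − e_O − 2e_K = 0, so e_K = 141.5 − 0.5e_O.
Likewise for Osprey: e_O = 275/3 − (1/3)e_K.
Plugging e_O into Kestrel's best response: e_K = 141.5 − 0.5(275/3 − (1/3)e_K) ⇒ (5/6)e_K = 287/3, so e_K = 114.8.
Then e_O = 275/3 − (1/3)·114.8 = 53.4.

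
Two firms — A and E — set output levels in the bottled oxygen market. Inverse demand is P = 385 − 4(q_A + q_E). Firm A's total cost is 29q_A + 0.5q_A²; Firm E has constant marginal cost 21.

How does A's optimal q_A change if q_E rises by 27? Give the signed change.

-12

Firm A's profit: π = q_A(385 − 4(q_A + q_E)) − 29q_A − 0.5q_A².
∂π/∂q_A = 356 − 9q_A − 4q_E = 0, so q_A = 356/9 − (4/9)q_E.
The reaction-function slope is −4/9, so a 27-unit rise in q_E moves q_A by −4/9 × 27 = −12. A's best response falls — the actions are strategic substitutes.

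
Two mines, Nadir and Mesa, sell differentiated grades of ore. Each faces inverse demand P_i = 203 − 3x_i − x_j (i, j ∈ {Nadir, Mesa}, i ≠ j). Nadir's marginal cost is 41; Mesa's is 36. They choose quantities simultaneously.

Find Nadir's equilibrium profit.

1587

Mine Nadir's profit: π = x_{Nadir}(203 − 3x_{Nadir} − x_{Mesa}) − 41x_{Nadir}.
∂π/∂x_{Nadir} = 162 − 6x_{Nadir} − x_{Mesa} = 0 ⇒ x_{Nadir} = 27 − (1/6)x_{Mesa}.
Similarly x_{Mesa} = 167/6 − (1/6)x_{Nadir}.
Plugging x_{Mesa} into Nadir's best response: x_{Nadir} = 27 − (1/6)(167/6 − (1/6)x_{Nadir}) ⇒ (35/36)x_{Nadir} = 805/36, so x_{Nadir} = 23.
Then x_{Mesa} = 167/6 − (1/6)·23 = 24.
P_{Nadir} = 203 − 3·23 − 24 = 110.
Profit = (110 − 41)·23 = 1587.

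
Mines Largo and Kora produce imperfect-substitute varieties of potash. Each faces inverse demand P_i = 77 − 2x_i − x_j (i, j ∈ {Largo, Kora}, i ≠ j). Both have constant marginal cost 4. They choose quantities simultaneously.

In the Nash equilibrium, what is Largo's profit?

Mine Largo's profit: π = x_{Largo}(77 − 2x_{Largo} − x_{Kora}) − 4x_{Largo}.
∂π/∂x_{Largo} = 73 − 4x_{Largo} − x_{Kora} = 0 ⇒ x_{Largo} = 18.25 − 0.25x_{Kora}.
The game is symmetric, so in equilibrium x_{Kora} = x_{Largo}: the reaction function gives 1.25x_{Largo} = 18.25, hence x_{Largo} = 14.6.
P_{Largo} = 77 − 2·14.6 − 14.6 = 33.2.
Profit = (33.2 − 4)·14.6 = 426.32.

426.32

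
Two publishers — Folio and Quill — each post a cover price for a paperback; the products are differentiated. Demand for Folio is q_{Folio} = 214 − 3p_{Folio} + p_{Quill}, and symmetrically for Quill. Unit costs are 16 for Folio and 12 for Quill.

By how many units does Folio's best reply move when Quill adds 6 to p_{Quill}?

Folio's profit: π = (p_{Folio} − 16)(214 − 3p_{Folio} + p_{Quill}).
∂π/∂p_{Folio} = 262 − 6p_{Folio} + p_{Quill} = 0 ⇒ p_{Folio} = 131/3 + (1/6)p_{Quill}.
The reaction-function slope is 1/6, so a 6-unit rise in p_{Quill} moves p_{Folio} by 1/6 × 6 = 1. Folio's best response rises — the actions are strategic complements.

1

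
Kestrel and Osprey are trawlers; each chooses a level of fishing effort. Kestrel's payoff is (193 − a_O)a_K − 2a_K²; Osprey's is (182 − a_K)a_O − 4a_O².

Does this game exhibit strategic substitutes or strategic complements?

Expanding Kestrel's payoff: 193a_K − a_Oa_K − 2a_K².
∂π/∂a_K = 193 − a_O − 4a_K = 0, so a_K = 48.25 − 0.25a_O.
The best-response slope da_K/da_O = −0.25 < 0: the reaction function is downward-sloping, so the choices are strategic substitutes.

strategic substitutes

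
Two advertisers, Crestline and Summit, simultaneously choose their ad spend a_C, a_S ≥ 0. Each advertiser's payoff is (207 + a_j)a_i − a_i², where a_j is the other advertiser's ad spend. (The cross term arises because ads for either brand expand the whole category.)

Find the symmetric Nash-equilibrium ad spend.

207

Crestline's payoff is (207 + a_S)a_C − a_C².
∂π/∂a_C = 207 + a_S − 2a_C = 0, so a_C = 103.5 + 0.5a_S.
The game is symmetric, so in equilibrium a_S = a_C: the reaction function gives 0.5a_C = 103.5, hence a_C = 207.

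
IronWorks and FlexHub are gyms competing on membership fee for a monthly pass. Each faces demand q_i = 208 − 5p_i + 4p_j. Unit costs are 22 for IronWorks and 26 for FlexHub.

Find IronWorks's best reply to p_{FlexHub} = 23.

41

IronWorks's profit: π = (p_{IronWorks} − 22)(208 − 5p_{IronWorks} + 4p_{FlexHub}).
∂π/∂p_{IronWorks} = 318 − 10p_{IronWorks} + 4p_{FlexHub} = 0 ⇒ p_{IronWorks} = 31.8 + 0.4p_{FlexHub}.
At p_{FlexHub} = 23: p_{IronWorks} = 31.8 + 0.4·23 = 41.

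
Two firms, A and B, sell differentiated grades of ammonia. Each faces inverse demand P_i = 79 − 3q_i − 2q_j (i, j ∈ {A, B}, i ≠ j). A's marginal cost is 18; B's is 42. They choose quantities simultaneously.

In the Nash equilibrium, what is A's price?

45.375

Firm A's profit: π = q_A(79 − 3q_A − 2q_B) − 18q_A.
∂π/∂q_A = 61 − 6q_A − 2q_B = 0 ⇒ q_A = 61/6 − (1/3)q_B.
Similarly q_B = 37/6 − (1/3)q_A.
Substituting the second reaction function into the first: q_A = 61/6 − (1/3)(37/6 − (1/3)q_A), which gives (8/9)q_A = 73/9 ⇒ q_A = 9.125.
Then q_B = 37/6 − (1/3)·9.125 = 3.125.
P_A = 79 − 3·9.125 − 2·3.125 = 45.375.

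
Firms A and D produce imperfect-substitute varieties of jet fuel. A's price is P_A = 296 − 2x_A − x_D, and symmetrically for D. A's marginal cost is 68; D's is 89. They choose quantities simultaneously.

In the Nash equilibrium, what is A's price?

162

Firm A's profit: π = x_A(296 − 2x_A − x_D) − 68x_A.
∂π/∂x_A = 228 − 4x_A − x_D = 0 ⇒ x_A = 57 − 0.25x_D.
Similarly x_D = 51.75 − 0.25x_A.
Substituting the second reaction function into the first: x_A = 57 − 0.25(51.75 − 0.25x_A), which gives 0.9375x_A = 44.0625 ⇒ x_A = 47.
Then x_D = 51.75 − 0.25·47 = 40.
P_A = 296 − 2·47 − 40 = 162.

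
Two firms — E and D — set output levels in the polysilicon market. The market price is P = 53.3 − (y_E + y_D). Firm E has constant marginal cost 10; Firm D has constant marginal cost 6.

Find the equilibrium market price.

Firm E's profit: π = y_E(53.3 − (y_E + y_D)) − 10y_E.
∂π/∂y_E = 43.3 − 2y_E − y_D = 0, so y_E = 21.65 − 0.5y_D.
By the same steps for D: y_D = 23.65 − 0.5y_E.
Solving the two reaction functions simultaneously: (1 − (−0.5)(−0.5))y_E = 21.65 − 0.5·23.65, so 0.75y_E = 9.825 and y_E = 13.1.
Then y_D = 23.65 − 0.5·13.1 = 17.1.
Equilibrium price: P = 53.3 − 30.2 = 23.1.

23.1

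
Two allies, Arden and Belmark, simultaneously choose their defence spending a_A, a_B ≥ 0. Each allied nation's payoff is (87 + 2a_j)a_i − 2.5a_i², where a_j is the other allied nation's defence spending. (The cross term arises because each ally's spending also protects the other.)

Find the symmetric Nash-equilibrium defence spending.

Arden's payoff is (87 + 2a_B)a_A − 2.5a_A².
∂π/∂a_A = 87 + 2a_B − 5a_A = 0, so a_A = 17.4 + 0.4a_B.
The game is symmetric, so in equilibrium a_B = a_A: the reaction function gives 0.6a_A = 17.4, hence a_A = 29.

29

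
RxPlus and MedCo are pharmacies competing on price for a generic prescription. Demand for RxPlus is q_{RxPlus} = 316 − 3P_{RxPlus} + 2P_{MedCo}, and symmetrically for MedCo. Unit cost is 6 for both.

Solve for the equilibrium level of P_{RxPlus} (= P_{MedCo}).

83.5

RxPlus's profit: π = (P_{RxPlus} − 6)(316 − 3P_{RxPlus} + 2P_{MedCo}).
∂π/∂P_{RxPlus} = 334 − 6P_{RxPlus} + 2P_{MedCo} = 0 ⇒ P_{RxPlus} = 167/3 + (1/3)P_{MedCo}.
The game is symmetric, so in equilibrium P_{MedCo} = P_{RxPlus}: the reaction function gives (2/3)P_{RxPlus} = 167/3, hence P_{RxPlus} = 83.5.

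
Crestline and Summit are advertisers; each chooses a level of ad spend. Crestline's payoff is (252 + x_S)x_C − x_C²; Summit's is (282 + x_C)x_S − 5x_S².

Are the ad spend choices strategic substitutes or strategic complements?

strategic complements

Expanding Crestline's payoff: 252x_C + x_Sx_C − x_C².
∂π/∂x_C = 252 + x_S − 2x_C = 0, so x_C = 126 + 0.5x_S.
The best-response slope dx_C/dx_S = 0.5 > 0: the reaction function is upward-sloping, so the choices are strategic complements.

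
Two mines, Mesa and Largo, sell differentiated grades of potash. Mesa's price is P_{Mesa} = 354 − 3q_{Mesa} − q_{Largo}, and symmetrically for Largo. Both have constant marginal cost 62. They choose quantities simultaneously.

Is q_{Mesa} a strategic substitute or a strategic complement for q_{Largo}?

Mine Mesa's profit: π = q_{Mesa}(354 − 3q_{Mesa} − q_{Largo}) − 62q_{Mesa}.
∂π/∂q_{Mesa} = 292 − 6q_{Mesa} − q_{Largo} = 0 ⇒ q_{Mesa} = 146/3 − (1/6)q_{Largo}.
The best-response slope dq_{Mesa}/dq_{Largo} = −1/6 < 0: the reaction function is downward-sloping, so the choices are strategic substitutes.

strategic substitutes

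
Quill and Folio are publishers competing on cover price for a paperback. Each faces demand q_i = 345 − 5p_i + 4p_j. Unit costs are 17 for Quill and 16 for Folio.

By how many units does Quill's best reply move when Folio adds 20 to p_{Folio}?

8

Quill's profit: π = (p_{Quill} − 17)(345 − 5p_{Quill} + 4p_{Folio}).
∂π/∂p_{Quill} = 430 − 10p_{Quill} + 4p_{Folio} = 0 ⇒ p_{Quill} = 43 + 0.4p_{Folio}.
The reaction-function slope is 0.4, so a 20-unit rise in p_{Folio} moves p_{Quill} by 0.4 × 20 = 8. Quill's best response rises — the actions are strategic complements.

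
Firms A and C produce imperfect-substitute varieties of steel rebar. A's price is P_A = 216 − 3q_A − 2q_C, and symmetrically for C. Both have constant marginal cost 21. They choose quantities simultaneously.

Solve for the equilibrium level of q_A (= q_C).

Firm A's profit: π = q_A(216 − 3q_A − 2q_C) − 21q_A.
∂π/∂q_A = 195 − 6q_A − 2q_C = 0 ⇒ q_A = 32.5 − (1/3)q_C.
The game is symmetric, so in equilibrium q_C = q_A: the reaction function gives (4/3)q_A = 32.5, hence q_A = 24.375.

24.375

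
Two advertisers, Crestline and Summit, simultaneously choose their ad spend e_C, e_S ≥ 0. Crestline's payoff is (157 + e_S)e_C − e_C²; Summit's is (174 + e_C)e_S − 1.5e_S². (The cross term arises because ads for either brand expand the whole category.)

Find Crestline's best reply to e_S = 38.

97.5

Expanding Crestline's payoff: 157e_C + e_Se_C − e_C².
∂π/∂e_C = 157 + e_S − 2e_C = 0, so e_C = 78.5 + 0.5e_S.
At e_S = 38: e_C = 78.5 + 0.5·38 = 97.5.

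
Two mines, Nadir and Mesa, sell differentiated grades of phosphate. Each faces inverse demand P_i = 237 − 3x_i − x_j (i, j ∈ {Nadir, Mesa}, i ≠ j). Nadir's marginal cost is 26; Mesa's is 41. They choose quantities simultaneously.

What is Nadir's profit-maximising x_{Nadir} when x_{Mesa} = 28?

Mine Nadir's profit: π = x_{Nadir}(237 − 3x_{Nadir} − x_{Mesa}) − 26x_{Nadir}.
∂π/∂x_{Nadir} = 211 − 6x_{Nadir} − x_{Mesa} = 0 ⇒ x_{Nadir} = 211/6 − (1/6)x_{Mesa}.
At x_{Mesa} = 28: x_{Nadir} = 211/6 − (1/6)·28 = 30.5.

30.5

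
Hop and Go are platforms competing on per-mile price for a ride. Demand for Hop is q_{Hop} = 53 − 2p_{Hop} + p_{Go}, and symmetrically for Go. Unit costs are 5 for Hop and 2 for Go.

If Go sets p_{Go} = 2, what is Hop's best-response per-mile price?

Hop's profit: π = (p_{Hop} − 5)(53 − 2p_{Hop} + p_{Go}).
∂π/∂p_{Hop} = 63 − 4p_{Hop} + p_{Go} = 0 ⇒ p_{Hop} = 15.75 + 0.25p_{Go}.
At p_{Go} = 2: p_{Hop} = 15.75 + 0.25·2 = 16.25.

16.25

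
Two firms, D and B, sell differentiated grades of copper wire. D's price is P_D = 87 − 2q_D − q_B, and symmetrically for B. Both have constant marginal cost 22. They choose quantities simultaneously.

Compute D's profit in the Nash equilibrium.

338

Firm D's profit: π = q_D(87 − 2q_D − q_B) − 22q_D.
∂π/∂q_D = 65 − 4q_D − q_B = 0 ⇒ q_D = 16.25 − 0.25q_B.
Setting q_D = q_B in the reaction function: q_D = 16.25 − 0.25q_D, so q_D = 16.25 / 1.25 = 13.
P_D = 87 − 2·13 − 13 = 48.
Profit = (48 − 22)·13 = 338.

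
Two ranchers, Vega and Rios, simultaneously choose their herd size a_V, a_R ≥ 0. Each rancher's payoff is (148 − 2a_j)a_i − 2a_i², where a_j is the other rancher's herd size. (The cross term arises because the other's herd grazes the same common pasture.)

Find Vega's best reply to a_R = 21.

Vega's payoff is (148 − 2a_R)a_V − 2a_V².
∂π/∂a_V = 148 − 2a_R − 4a_V = 0, so a_V = 37 − 0.5a_R.
At a_R = 21: a_V = 37 − 0.5·21 = 26.5.

26.5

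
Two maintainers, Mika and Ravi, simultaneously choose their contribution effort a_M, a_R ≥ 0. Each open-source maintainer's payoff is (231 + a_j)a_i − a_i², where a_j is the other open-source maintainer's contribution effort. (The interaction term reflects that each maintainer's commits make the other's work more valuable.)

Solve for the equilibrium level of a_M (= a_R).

231

Mika's payoff is (231 + a_R)a_M − a_M².
∂π/∂a_M = 231 + a_R − 2a_M = 0, so a_M = 115.5 + 0.5a_R.
Setting a_M = a_R in the reaction function: a_M = 115.5 + 0.5a_M, so a_M = 115.5 / 0.5 = 231.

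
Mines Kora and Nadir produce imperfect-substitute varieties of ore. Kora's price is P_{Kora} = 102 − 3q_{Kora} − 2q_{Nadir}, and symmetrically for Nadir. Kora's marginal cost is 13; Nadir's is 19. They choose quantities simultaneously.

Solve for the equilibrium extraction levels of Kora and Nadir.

Mine Kora's profit: π = q_{Kora}(102 − 3q_{Kora} − 2q_{Nadir}) − 13q_{Kora}.
∂π/∂q_{Kora} = 89 − 6q_{Kora} − 2q_{Nadir} = 0 ⇒ q_{Kora} = 89/6 − (1/3)q_{Nadir}.
Similarly q_{Nadir} = 83/6 − (1/3)q_{Kora}.
Plugging q_{Nadir} into Kora's best response: q_{Kora} = 89/6 − (1/3)(83/6 − (1/3)q_{Kora}) ⇒ (8/9)q_{Kora} = 92/9, so q_{Kora} = 11.5.
Then q_{Nadir} = 83/6 − (1/3)·11.5 = 10.

11.5, 10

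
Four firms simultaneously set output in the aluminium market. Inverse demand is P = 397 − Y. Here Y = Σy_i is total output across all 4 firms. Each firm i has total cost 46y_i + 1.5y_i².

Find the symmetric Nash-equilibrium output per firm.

A representative firm's profit is π_i = y_i(397 − Y) − 46y_i − 1.5y_i², with Y = y_i + Σ_{j≠i} y_j.
First-order condition: 351 − 5y_i − Σ_{j≠i} y_j = 0.
With identical firms, set every y_j = y: then 351 − 5y − 3y = 0, i.e. y = 351/8 = 43.875.

43.875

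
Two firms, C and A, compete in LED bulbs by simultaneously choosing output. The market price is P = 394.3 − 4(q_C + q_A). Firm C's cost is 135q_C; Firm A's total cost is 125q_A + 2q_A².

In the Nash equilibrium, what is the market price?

236.72

Firm C's profit: π = q_C(394.3 − 4(q_C + q_A)) − 135q_C.
∂π/∂q_C = 259.3 − 8q_C − 4q_A = 0, so q_C = 32.4125 − 0.5q_A.
For A: ∂π/∂q_A = 269.3 − 12q_A − 4q_C = 0 ⇒ q_A = 2693/120 − (1/3)q_C.
Substituting the second reaction function into the first: q_C = 32.4125 − 0.5(2693/120 − (1/3)q_C), which gives (5/6)q_C = 2543/120 ⇒ q_C = 25.43.
Then q_A = 2693/120 − (1/3)·25.43 = 13.965.
Equilibrium price: P = 394.3 − 4·39.395 = 236.72.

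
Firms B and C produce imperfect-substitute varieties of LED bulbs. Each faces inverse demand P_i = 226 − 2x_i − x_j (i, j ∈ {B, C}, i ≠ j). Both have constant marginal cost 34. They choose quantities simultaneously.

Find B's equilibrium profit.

Firm B's profit: π = x_B(226 − 2x_B − x_C) − 34x_B.
∂π/∂x_B = 192 − 4x_B − x_C = 0 ⇒ x_B = 48 − 0.25x_C.
By symmetry x_C = x_B; substituting into the reaction function, 1.25x_B = 48 and x_B = 38.4.
P_B = 226 − 2·38.4 − 38.4 = 110.8.
Profit = (110.8 − 34)·38.4 = 2949.12.

2949.12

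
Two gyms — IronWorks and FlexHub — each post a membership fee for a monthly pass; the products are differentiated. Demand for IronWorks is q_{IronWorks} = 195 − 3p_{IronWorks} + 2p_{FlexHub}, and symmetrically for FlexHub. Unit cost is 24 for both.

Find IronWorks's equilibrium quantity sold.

128.25

IronWorks's profit: π = (p_{IronWorks} − 24)(195 − 3p_{IronWorks} + 2p_{FlexHub}).
∂π/∂p_{IronWorks} = 267 − 6p_{IronWorks} + 2p_{FlexHub} = 0 ⇒ p_{IronWorks} = 44.5 + (1/3)p_{FlexHub}.
By symmetry p_{FlexHub} = p_{IronWorks}; substituting into the reaction function, (2/3)p_{IronWorks} = 44.5 and p_{IronWorks} = 66.75.
q_{IronWorks} = 195 − 3·66.75 + 2·66.75 = 128.25.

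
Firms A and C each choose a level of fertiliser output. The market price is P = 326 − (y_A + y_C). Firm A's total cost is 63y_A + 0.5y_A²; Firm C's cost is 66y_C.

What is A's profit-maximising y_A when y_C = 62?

Firm A's profit: π = y_A(326 − (y_A + y_C)) − 63y_A − 0.5y_A².
∂π/∂y_A = 263 − 3y_A − y_C = 0, so y_A = 263/3 − (1/3)y_C.
At y_C = 62: y_A = 263/3 − (1/3)·62 = 67.

67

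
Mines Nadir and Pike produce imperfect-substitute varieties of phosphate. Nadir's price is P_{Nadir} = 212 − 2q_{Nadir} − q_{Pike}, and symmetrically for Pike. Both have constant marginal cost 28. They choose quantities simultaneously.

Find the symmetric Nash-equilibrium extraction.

Mine Nadir's profit: π = q_{Nadir}(212 − 2q_{Nadir} − q_{Pike}) − 28q_{Nadir}.
∂π/∂q_{Nadir} = 184 − 4q_{Nadir} − q_{Pike} = 0 ⇒ q_{Nadir} = 46 − 0.25q_{Pike}.
The game is symmetric, so in equilibrium q_{Pike} = q_{Nadir}: the reaction function gives 1.25q_{Nadir} = 46, hence q_{Nadir} = 36.8.

36.8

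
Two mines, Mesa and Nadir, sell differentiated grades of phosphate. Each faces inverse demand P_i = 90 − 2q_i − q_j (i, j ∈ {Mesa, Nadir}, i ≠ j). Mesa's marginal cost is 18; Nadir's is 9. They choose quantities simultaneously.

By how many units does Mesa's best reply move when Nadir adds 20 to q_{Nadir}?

Mine Mesa's profit: π = q_{Mesa}(90 − 2q_{Mesa} − q_{Nadir}) − 18q_{Mesa}.
∂π/∂q_{Mesa} = 72 − 4q_{Mesa} − q_{Nadir} = 0 ⇒ q_{Mesa} = 18 − 0.25q_{Nadir}.
The reaction-function slope is −0.25, so a 20-unit rise in q_{Nadir} moves q_{Mesa} by −0.25 × 20 = −5. Mesa's best response falls — the actions are strategic substitutes.

-5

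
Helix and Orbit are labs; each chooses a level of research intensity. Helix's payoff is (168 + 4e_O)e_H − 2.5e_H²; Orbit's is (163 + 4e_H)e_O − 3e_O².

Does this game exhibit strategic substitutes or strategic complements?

Expanding Helix's payoff: 168e_H + 4e_Oe_H − 2.5e_H².
∂π/∂e_H = 168 + 4e_O − 5e_H = 0, so e_H = 33.6 + 0.8e_O.
The best-response slope de_H/de_O = 0.8 > 0: the reaction function is upward-sloping, so the choices are strategic complements.

strategic complements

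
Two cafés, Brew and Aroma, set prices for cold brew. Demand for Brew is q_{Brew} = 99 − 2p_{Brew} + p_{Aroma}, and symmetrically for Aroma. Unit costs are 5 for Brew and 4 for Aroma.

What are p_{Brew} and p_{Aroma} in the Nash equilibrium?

Brew's profit: π = (p_{Brew} − 5)(99 − 2p_{Brew} + p_{Aroma}).
∂π/∂p_{Brew} = 109 − 4p_{Brew} + p_{Aroma} = 0 ⇒ p_{Brew} = 27.25 + 0.25p_{Aroma}.
Similarly p_{Aroma} = 26.75 + 0.25p_{Brew}.
Substituting the second reaction function into the first: p_{Brew} = 27.25 + 0.25(26.75 + 0.25p_{Brew}), which gives 0.9375p_{Brew} = 33.9375 ⇒ p_{Brew} = 36.2.
Then p_{Aroma} = 26.75 + 0.25·36.2 = 35.8.

36.2, 35.8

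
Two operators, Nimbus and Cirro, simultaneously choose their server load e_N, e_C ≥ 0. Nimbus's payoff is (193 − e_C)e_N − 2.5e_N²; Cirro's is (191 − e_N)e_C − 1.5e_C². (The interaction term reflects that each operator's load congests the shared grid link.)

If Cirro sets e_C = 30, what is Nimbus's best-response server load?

Expanding Nimbus's payoff: 193e_N − e_Ce_N − 2.5e_N².
∂π/∂e_N = 193 − e_C − 5e_N = 0, so e_N = 38.6 − 0.2e_C.
At e_C = 30: e_N = 38.6 − 0.2·30 = 32.6.

32.6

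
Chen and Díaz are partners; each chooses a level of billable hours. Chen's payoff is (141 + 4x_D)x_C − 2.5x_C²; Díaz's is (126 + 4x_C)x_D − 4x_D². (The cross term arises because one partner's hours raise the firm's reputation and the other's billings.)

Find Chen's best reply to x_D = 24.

47.4

Expanding Chen's payoff: 141x_C + 4x_Dx_C − 2.5x_C².
∂π/∂x_C = 141 + 4x_D − 5x_C = 0, so x_C = 28.2 + 0.8x_D.
At x_D = 24: x_C = 28.2 + 0.8·24 = 47.4.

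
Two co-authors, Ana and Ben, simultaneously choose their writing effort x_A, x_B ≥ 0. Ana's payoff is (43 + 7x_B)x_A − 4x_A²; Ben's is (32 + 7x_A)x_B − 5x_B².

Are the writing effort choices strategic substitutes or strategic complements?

strategic complements

Expanding Ana's payoff: 43x_A + 7x_Bx_A − 4x_A².
∂π/∂x_A = 43 + 7x_B − 8x_A = 0, so x_A = 5.375 + 0.875x_B.
The best-response slope dx_A/dx_B = 0.875 > 0: the reaction function is upward-sloping, so the choices are strategic complements.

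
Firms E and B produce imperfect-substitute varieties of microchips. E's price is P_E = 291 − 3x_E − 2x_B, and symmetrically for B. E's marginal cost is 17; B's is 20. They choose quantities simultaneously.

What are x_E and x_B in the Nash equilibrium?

34.4375, 33.6875

Firm E's profit: π = x_E(291 − 3x_E − 2x_B) − 17x_E.
∂π/∂x_E = 274 − 6x_E − 2x_B = 0 ⇒ x_E = 137/3 − (1/3)x_B.
Similarly x_B = 271/6 − (1/3)x_E.
Plugging x_B into E's best response: x_E = 137/3 − (1/3)(271/6 − (1/3)x_E) ⇒ (8/9)x_E = 551/18, so x_E = 34.4375.
Then x_B = 271/6 − (1/3)·34.4375 = 33.6875.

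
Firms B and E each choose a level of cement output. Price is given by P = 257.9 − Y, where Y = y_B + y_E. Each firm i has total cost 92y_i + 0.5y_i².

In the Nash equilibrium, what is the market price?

Firm B's profit: π = y_B(257.9 − (y_B + y_E)) − 92y_B − 0.5y_B².
∂π/∂y_B = 165.9 − 3y_B − y_E = 0, so y_B = 55.3 − (1/3)y_E.
The game is symmetric, so in equilibrium y_E = y_B: the reaction function gives (4/3)y_B = 55.3, hence y_B = 41.475.
Equilibrium price: P = 257.9 − 82.95 = 174.95.

174.95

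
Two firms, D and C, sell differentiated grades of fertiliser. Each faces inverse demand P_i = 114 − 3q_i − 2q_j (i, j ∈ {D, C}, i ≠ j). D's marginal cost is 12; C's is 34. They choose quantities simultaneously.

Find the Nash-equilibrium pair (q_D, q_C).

14.125, 8.625

Firm D's profit: π = q_D(114 − 3q_D − 2q_C) − 12q_D.
∂π/∂q_D = 102 − 6q_D − 2q_C = 0 ⇒ q_D = 17 − (1/3)q_C.
Similarly q_C = 40/3 − (1/3)q_D.
Plugging q_C into D's best response: q_D = 17 − (1/3)(40/3 − (1/3)q_D) ⇒ (8/9)q_D = 113/9, so q_D = 14.125.
Then q_C = 40/3 − (1/3)·14.125 = 8.625.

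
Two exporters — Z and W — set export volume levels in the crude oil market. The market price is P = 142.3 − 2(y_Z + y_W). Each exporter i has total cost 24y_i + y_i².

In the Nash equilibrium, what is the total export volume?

Exporter Z's profit: π = y_Z(142.3 − 2(y_Z + y_W)) − 24y_Z − y_Z².
∂π/∂y_Z = 118.3 − 6y_Z − 2y_W = 0, so y_Z = 1183/60 − (1/3)y_W.
By symmetry y_W = y_Z; substituting into the reaction function, (4/3)y_Z = 1183/60 and y_Z = 14.7875.
Total export volume: 14.7875 + 14.7875 = 29.575.

29.575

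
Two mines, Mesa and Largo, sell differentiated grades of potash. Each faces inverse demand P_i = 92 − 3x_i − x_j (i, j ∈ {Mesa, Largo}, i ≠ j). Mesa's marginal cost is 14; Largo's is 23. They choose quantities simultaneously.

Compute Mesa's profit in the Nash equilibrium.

389.88

Mine Mesa's profit: π = x_{Mesa}(92 − 3x_{Mesa} − x_{Largo}) − 14x_{Mesa}.
∂π/∂x_{Mesa} = 78 − 6x_{Mesa} − x_{Largo} = 0 ⇒ x_{Mesa} = 13 − (1/6)x_{Largo}.
Similarly x_{Largo} = 11.5 − (1/6)x_{Mesa}.
Plugging x_{Largo} into Mesa's best response: x_{Mesa} = 13 − (1/6)(11.5 − (1/6)x_{Mesa}) ⇒ (35/36)x_{Mesa} = 133/12, so x_{Mesa} = 11.4.
Then x_{Largo} = 11.5 − (1/6)·11.4 = 9.6.
P_{Mesa} = 92 − 3·11.4 − 9.6 = 48.2.
Profit = (48.2 − 14)·11.4 = 389.88.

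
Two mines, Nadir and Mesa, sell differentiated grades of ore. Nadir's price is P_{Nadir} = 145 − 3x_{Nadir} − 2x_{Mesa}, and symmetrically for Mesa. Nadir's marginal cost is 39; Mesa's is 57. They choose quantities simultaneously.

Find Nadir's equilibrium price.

Mine Nadir's profit: π = x_{Nadir}(145 − 3x_{Nadir} − 2x_{Mesa}) − 39x_{Nadir}.
∂π/∂x_{Nadir} = 106 − 6x_{Nadir} − 2x_{Mesa} = 0 ⇒ x_{Nadir} = 53/3 − (1/3)x_{Mesa}.
Similarly x_{Mesa} = 44/3 − (1/3)x_{Nadir}.
Plugging x_{Mesa} into Nadir's best response: x_{Nadir} = 53/3 − (1/3)(44/3 − (1/3)x_{Nadir}) ⇒ (8/9)x_{Nadir} = 115/9, so x_{Nadir} = 14.375.
Then x_{Mesa} = 44/3 − (1/3)·14.375 = 9.875.
P_{Nadir} = 145 − 3·14.375 − 2·9.875 = 82.125.

82.125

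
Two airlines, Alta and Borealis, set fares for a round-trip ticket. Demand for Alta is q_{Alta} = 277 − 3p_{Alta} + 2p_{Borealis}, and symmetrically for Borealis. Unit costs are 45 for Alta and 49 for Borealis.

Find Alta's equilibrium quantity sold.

176.25

Alta's profit: π = (p_{Alta} − 45)(277 − 3p_{Alta} + 2p_{Borealis}).
∂π/∂p_{Alta} = 412 − 6p_{Alta} + 2p_{Borealis} = 0 ⇒ p_{Alta} = 206/3 + (1/3)p_{Borealis}.
Similarly p_{Borealis} = 212/3 + (1/3)p_{Alta}.
Plugging p_{Borealis} into Alta's best response: p_{Alta} = 206/3 + (1/3)(212/3 + (1/3)p_{Alta}) ⇒ (8/9)p_{Alta} = 830/9, so p_{Alta} = 103.75.
Then p_{Borealis} = 212/3 + (1/3)·103.75 = 105.25.
q_{Alta} = 277 − 3·103.75 + 2·105.25 = 176.25.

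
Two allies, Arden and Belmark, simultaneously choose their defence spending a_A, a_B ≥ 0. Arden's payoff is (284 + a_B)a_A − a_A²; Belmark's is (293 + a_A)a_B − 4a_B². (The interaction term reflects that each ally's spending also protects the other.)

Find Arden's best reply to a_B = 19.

151.5

Expanding Arden's payoff: 284a_A + a_Ba_A − a_A².
∂π/∂a_A = 284 + a_B − 2a_A = 0, so a_A = 142 + 0.5a_B.
At a_B = 19: a_A = 142 + 0.5·19 = 151.5.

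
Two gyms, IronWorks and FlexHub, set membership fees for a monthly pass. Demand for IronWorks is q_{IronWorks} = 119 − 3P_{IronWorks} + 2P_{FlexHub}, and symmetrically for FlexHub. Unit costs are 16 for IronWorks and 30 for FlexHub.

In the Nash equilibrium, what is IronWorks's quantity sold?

IronWorks's profit: π = (P_{IronWorks} − 16)(119 − 3P_{IronWorks} + 2P_{FlexHub}).
∂π/∂P_{IronWorks} = 167 − 6P_{IronWorks} + 2P_{FlexHub} = 0 ⇒ P_{IronWorks} = 167/6 + (1/3)P_{FlexHub}.
Similarly P_{FlexHub} = 209/6 + (1/3)P_{IronWorks}.
Plugging P_{FlexHub} into IronWorks's best response: P_{IronWorks} = 167/6 + (1/3)(209/6 + (1/3)P_{IronWorks}) ⇒ (8/9)P_{IronWorks} = 355/9, so P_{IronWorks} = 44.375.
Then P_{FlexHub} = 209/6 + (1/3)·44.375 = 49.625.
q_{IronWorks} = 119 − 3·44.375 + 2·49.625 = 85.125.

85.125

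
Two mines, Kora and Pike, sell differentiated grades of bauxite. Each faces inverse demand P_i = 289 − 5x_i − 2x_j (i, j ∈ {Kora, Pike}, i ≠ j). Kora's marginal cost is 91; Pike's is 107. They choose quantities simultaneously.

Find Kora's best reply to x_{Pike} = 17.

16.4

Mine Kora's profit: π = x_{Kora}(289 − 5x_{Kora} − 2x_{Pike}) − 91x_{Kora}.
∂π/∂x_{Kora} = 198 − 10x_{Kora} − 2x_{Pike} = 0 ⇒ x_{Kora} = 19.8 − 0.2x_{Pike}.
At x_{Pike} = 17: x_{Kora} = 19.8 − 0.2·17 = 16.4.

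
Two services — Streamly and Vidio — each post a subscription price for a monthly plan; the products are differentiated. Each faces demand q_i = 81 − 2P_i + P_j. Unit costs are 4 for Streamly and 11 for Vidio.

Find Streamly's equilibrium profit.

1415.12

Streamly's profit: π = (P_{Streamly} − 4)(81 − 2P_{Streamly} + P_{Vidio}).
∂π/∂P_{Streamly} = 89 − 4P_{Streamly} + P_{Vidio} = 0 ⇒ P_{Streamly} = 22.25 + 0.25P_{Vidio}.
Similarly P_{Vidio} = 25.75 + 0.25P_{Streamly}.
Solving the two reaction functions simultaneously: (1 − (0.25)(0.25))P_{Streamly} = 22.25 + 0.25·25.75, so 0.9375P_{Streamly} = 28.6875 and P_{Streamly} = 30.6.
Then P_{Vidio} = 25.75 + 0.25·30.6 = 33.4.
q_{Streamly} = 81 − 2·30.6 + 33.4 = 53.2.
Profit = (30.6 − 4)·53.2 = 1415.12.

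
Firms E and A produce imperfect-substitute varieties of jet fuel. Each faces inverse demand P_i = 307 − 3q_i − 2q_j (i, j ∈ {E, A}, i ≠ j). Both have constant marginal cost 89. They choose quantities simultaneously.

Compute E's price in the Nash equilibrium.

170.75

Firm E's profit: π = q_E(307 − 3q_E − 2q_A) − 89q_E.
∂π/∂q_E = 218 − 6q_E − 2q_A = 0 ⇒ q_E = 109/3 − (1/3)q_A.
The game is symmetric, so in equilibrium q_A = q_E: the reaction function gives (4/3)q_E = 109/3, hence q_E = 27.25.
P_E = 307 − 3·27.25 − 2·27.25 = 170.75.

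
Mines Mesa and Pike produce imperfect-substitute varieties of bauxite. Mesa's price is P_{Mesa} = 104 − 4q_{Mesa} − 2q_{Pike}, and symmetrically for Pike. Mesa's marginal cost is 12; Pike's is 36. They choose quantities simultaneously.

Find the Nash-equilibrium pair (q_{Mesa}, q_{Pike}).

Mine Mesa's profit: π = q_{Mesa}(104 − 4q_{Mesa} − 2q_{Pike}) − 12q_{Mesa}.
∂π/∂q_{Mesa} = 92 − 8q_{Mesa} − 2q_{Pike} = 0 ⇒ q_{Mesa} = 11.5 − 0.25q_{Pike}.
Similarly q_{Pike} = 8.5 − 0.25q_{Mesa}.
Plugging q_{Pike} into Mesa's best response: q_{Mesa} = 11.5 − 0.25(8.5 − 0.25q_{Mesa}) ⇒ 0.9375q_{Mesa} = 9.375, so q_{Mesa} = 10.
Then q_{Pike} = 8.5 − 0.25·10 = 6.

10, 6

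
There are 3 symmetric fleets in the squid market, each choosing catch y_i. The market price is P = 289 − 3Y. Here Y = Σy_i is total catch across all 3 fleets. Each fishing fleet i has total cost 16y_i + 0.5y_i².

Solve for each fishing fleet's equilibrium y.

A representative fishing fleet's profit is π_i = y_i(289 − 3Y) − 16y_i − 0.5y_i², with Y = y_i + Σ_{j≠i} y_j.
First-order condition: 273 − 7y_i − 3Σ_{j≠i} y_j = 0.
With identical fishing fleets, set every y_j = y: then 273 − 7y − 6y = 0, i.e. y = 273/13 = 21.

21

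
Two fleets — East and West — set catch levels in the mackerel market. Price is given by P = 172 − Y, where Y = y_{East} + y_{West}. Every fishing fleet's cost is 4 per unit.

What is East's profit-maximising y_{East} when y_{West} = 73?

Fishing fleet East's profit: π = y_{East}(172 − (y_{East} + y_{West})) − 4y_{East}.
∂π/∂y_{East} = 168 − 2y_{East} − y_{West} = 0, so y_{East} = 84 − 0.5y_{West}.
At y_{West} = 73: y_{East} = 84 − 0.5·73 = 47.5.

47.5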